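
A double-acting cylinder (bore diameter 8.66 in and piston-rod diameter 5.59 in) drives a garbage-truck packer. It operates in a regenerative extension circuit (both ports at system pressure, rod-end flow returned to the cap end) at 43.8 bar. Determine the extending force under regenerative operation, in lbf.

F ≈ 15600 lbf

With equal pressure on both faces, forces on the annular region cancel; the net push is pressure × rod cross-section.
Rod cross-section A_rod = π/4 × (5.59 in)² = 24.54 in^2
F = P × A_rod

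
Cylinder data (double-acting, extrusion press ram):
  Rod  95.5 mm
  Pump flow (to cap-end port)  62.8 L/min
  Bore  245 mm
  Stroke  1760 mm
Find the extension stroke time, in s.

Cap-side area A_cap = π/4 × (245 mm)² = 47140 mm^2
Swept volume V = A × L; t = V / Q = A·L / Q

t ≈ 79.3 s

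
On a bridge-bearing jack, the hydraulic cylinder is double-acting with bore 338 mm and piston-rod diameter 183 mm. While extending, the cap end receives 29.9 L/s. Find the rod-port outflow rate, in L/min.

Cap-side area A_cap = π/4 × (338 mm)² = 89730 mm^2
Rod-side annular area A_ann = π/4 × (338² − 183²) = 63420 mm^2
Piston speed v = Q_in/A_cap; rod-end outflow Q_out = v × A_ann = Q_in × A_ann/A_cap.

Q_out ≈ 1270 L/min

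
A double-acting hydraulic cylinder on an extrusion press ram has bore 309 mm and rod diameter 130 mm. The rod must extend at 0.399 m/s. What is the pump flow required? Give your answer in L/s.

Cap-side area A_cap = π/4 × (309 mm)² = 74990 mm^2
Q = A × v

Q ≈ 29.9 L/s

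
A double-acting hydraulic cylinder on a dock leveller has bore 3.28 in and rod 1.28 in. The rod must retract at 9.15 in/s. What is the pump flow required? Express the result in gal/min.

Q ≈ 17.0 gal/min

Rod-side annular area A_ann = π/4 × (3.28² − 1.28²) = 7.163 in^2
Q = A × v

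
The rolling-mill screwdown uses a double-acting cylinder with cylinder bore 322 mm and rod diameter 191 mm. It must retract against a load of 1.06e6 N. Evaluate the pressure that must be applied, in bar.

P ≈ 201 bar

Rod-side annular area A_ann = π/4 × (322² − 191²) = 52780 mm^2
Retraction: pressure acts on the annular area.
P = F / A = 1.06e6 N / A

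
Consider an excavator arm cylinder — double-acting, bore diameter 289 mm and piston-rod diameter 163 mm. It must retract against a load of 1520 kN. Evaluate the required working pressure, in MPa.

P ≈ 34.0 MPa

Rod-side annular area A_ann = π/4 × (289² − 163²) = 44730 mm^2
Retraction: pressure acts on the annular area.
P = F / A = 1520 kN / A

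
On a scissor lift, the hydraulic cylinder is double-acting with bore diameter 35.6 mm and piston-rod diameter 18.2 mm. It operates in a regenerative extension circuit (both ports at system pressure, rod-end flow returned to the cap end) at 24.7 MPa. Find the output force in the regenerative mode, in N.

With equal pressure on both faces, forces on the annular region cancel; the net push is pressure × rod cross-section.
Rod cross-section A_rod = π/4 × (18.2 mm)² = 260.2 mm^2
F = P × A_rod

F ≈ 6430 N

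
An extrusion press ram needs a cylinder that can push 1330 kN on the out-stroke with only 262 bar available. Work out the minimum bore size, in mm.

Extension force acts on the full piston face: F = P × (π/4)D².
D = √(4F / (πP)) = √(4 × 1330 kN / (π × 262 bar))

D ≈ 254 mm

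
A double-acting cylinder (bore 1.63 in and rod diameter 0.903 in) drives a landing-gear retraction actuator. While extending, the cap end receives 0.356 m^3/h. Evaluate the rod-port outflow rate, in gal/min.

Cap-side area A_cap = π/4 × (1.63 in)² = 2.087 in^2
Rod-side annular area A_ann = π/4 × (1.63² − 0.903²) = 1.446 in^2
Piston speed v = Q_in/A_cap; rod-end outflow Q_out = v × A_ann = Q_in × A_ann/A_cap.

Q_out ≈ 1.09 gal/min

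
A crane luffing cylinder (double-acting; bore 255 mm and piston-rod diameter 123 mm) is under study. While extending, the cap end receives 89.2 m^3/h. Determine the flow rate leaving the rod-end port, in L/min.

Cap-side area A_cap = π/4 × (255 mm)² = 51070 mm^2
Rod-side annular area A_ann = π/4 × (255² − 123²) = 39190 mm^2
Piston speed v = Q_in/A_cap; rod-end outflow Q_out = v × A_ann = Q_in × A_ann/A_cap.

Q_out ≈ 1140 L/min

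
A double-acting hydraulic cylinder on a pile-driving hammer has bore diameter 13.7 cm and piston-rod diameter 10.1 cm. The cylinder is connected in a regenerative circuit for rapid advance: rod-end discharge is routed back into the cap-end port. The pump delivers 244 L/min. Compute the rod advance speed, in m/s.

v ≈ 0.508 m/s

In regeneration the rod-end outflow joins the pump flow into the cap end, so the net volume the pump must supply per unit advance equals the rod cross-section area.
Rod cross-section A_rod = π/4 × (10.1 cm)² = 80.12 cm^2
v = Q_pump / A_rod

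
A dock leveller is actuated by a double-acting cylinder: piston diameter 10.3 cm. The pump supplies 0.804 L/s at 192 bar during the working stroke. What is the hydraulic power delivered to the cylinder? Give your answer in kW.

W ≈ 15.4 kW

Hydraulic power = P × Q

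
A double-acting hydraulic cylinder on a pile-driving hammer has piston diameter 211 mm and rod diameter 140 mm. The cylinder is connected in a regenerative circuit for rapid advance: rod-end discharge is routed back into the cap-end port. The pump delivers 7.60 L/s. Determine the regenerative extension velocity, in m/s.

In regeneration the rod-end outflow joins the pump flow into the cap end, so the net volume the pump must supply per unit advance equals the rod cross-section area.
Rod cross-section A_rod = π/4 × (140 mm)² = 15390 mm^2
v = Q_pump / A_rod

v ≈ 0.494 m/s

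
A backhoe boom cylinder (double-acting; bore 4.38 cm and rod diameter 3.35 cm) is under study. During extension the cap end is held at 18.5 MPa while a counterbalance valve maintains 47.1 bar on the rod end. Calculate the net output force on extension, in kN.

F ≈ 24.9 kN

Cap-side area A_cap = π/4 × (4.38 cm)² = 15.07 cm^2
Rod-side annular area A_ann = π/4 × (4.38² − 3.35²) = 6.253 cm^2
Net thrust = P_cap·A_cap − P_rod·A_ann = 27.87 kN − 2.945 kN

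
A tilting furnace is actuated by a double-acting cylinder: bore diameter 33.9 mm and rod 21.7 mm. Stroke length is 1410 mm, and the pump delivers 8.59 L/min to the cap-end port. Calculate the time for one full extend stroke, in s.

Cap-side area A_cap = π/4 × (33.9 mm)² = 902.6 mm^2
Swept volume V = A × L; t = V / Q = A·L / Q

t ≈ 8.89 s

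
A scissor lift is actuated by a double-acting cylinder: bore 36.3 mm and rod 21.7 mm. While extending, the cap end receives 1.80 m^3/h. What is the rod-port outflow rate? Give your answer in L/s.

Cap-side area A_cap = π/4 × (36.3 mm)² = 1035 mm^2
Rod-side annular area A_ann = π/4 × (36.3² − 21.7²) = 665.1 mm^2
Piston speed v = Q_in/A_cap; rod-end outflow Q_out = v × A_ann = Q_in × A_ann/A_cap.

Q_out ≈ 0.321 L/s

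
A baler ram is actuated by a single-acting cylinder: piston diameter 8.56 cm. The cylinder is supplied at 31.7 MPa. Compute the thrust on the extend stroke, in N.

F ≈ 1.82e5 N

Cap-side area A_cap = π/4 × (8.56 cm)² = 57.55 cm^2
F = P × A_cap = 31.7 MPa × A_cap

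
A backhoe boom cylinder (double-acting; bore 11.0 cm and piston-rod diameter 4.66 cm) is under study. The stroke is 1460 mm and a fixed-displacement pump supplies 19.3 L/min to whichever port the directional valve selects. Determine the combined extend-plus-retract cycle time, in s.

Cap-side area A_cap = π/4 × (11.0 cm)² = 95.03 cm^2
Rod-side annular area A_ann = π/4 × (11.0² − 4.66²) = 77.98 cm^2
t_ext = A_cap·L/Q = 43.13 s
t_ret = A_ann·L/Q = 35.39 s
t_cycle = t_ext + t_ret

t ≈ 78.5 s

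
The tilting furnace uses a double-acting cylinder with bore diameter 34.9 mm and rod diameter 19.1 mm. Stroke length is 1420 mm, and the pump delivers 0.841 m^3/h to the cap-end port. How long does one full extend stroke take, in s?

t ≈ 5.81 s

Cap-side area A_cap = π/4 × (34.9 mm)² = 956.6 mm^2
Swept volume V = A × L; t = V / Q = A·L / Q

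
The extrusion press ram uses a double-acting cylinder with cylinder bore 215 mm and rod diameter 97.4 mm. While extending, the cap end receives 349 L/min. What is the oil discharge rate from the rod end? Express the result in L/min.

Q_out ≈ 277 L/min

Cap-side area A_cap = π/4 × (215 mm)² = 36310 mm^2
Rod-side annular area A_ann = π/4 × (215² − 97.4²) = 28850 mm^2
Piston speed v = Q_in/A_cap; rod-end outflow Q_out = v × A_ann = Q_in × A_ann/A_cap.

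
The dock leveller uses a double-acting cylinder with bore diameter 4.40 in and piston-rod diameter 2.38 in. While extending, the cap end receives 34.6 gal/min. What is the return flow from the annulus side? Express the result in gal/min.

Cap-side area A_cap = π/4 × (4.40 in)² = 15.21 in^2
Rod-side annular area A_ann = π/4 × (4.40² − 2.38²) = 10.76 in^2
Piston speed v = Q_in/A_cap; rod-end outflow Q_out = v × A_ann = Q_in × A_ann/A_cap.

Q_out ≈ 24.5 gal/min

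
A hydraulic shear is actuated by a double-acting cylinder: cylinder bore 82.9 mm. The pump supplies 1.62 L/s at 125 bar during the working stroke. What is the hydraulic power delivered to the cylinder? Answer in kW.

W ≈ 20.2 kW

Hydraulic power = P × Q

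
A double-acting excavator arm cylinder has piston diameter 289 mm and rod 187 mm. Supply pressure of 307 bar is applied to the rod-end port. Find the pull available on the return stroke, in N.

Rod-side annular area A_ann = π/4 × (289² − 187²) = 38130 mm^2
On retraction the pressure acts on the annular area (bore minus rod).
F = P × A_ann

F ≈ 1.17e6 N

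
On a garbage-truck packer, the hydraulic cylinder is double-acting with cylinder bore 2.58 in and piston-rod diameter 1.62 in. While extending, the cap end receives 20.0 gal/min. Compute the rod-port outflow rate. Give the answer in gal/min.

Q_out ≈ 12.1 gal/min

Cap-side area A_cap = π/4 × (2.58 in)² = 5.228 in^2
Rod-side annular area A_ann = π/4 × (2.58² − 1.62²) = 3.167 in^2
Piston speed v = Q_in/A_cap; rod-end outflow Q_out = v × A_ann = Q_in × A_ann/A_cap.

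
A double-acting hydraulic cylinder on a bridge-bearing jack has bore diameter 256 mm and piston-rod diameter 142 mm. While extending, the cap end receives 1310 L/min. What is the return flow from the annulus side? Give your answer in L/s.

Cap-side area A_cap = π/4 × (256 mm)² = 51470 mm^2
Rod-side annular area A_ann = π/4 × (256² − 142²) = 35640 mm^2
Piston speed v = Q_in/A_cap; rod-end outflow Q_out = v × A_ann = Q_in × A_ann/A_cap.

Q_out ≈ 15.1 L/s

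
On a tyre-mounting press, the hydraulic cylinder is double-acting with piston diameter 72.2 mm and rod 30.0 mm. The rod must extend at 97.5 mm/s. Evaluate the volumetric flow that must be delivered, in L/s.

Q ≈ 0.399 L/s

Cap-side area A_cap = π/4 × (72.2 mm)² = 4094 mm^2
Q = A × v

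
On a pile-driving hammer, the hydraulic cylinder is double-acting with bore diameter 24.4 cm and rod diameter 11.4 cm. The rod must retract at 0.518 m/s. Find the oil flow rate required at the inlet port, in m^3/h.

Q ≈ 68.2 m^3/h

Rod-side annular area A_ann = π/4 × (24.4² − 11.4²) = 365.5 cm^2
Q = A × v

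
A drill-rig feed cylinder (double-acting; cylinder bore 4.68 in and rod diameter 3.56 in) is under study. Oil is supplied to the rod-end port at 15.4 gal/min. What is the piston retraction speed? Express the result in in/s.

v ≈ 8.18 in/s

Rod-side annular area A_ann = π/4 × (4.68² − 3.56²) = 7.248 in^2
Flow into the rod-end port fills the annular volume.
v = Q / A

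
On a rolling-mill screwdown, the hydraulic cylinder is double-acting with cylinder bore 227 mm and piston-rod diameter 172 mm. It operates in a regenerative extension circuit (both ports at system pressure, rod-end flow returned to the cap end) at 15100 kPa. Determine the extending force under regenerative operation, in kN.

With equal pressure on both faces, forces on the annular region cancel; the net push is pressure × rod cross-section.
Rod cross-section A_rod = π/4 × (172 mm)² = 23240 mm^2
F = P × A_rod

F ≈ 351 kN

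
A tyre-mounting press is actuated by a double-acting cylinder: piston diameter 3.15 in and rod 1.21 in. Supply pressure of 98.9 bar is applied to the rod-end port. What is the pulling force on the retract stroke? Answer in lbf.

Rod-side annular area A_ann = π/4 × (3.15² − 1.21²) = 6.643 in^2
On retraction the pressure acts on the annular area (bore minus rod).
F = P × A_ann

F ≈ 9530 lbf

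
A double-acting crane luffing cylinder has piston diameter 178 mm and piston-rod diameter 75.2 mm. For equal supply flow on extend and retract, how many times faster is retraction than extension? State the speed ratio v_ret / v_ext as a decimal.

Cap-side area A_cap = π/4 × (178 mm)² = 24880 mm^2
Rod-side annular area A_ann = π/4 × (178² − 75.2²) = 20440 mm^2
For equal Q, v ∝ 1/A, so v_ret/v_ext = A_cap/A_ann.

v_ret/v_ext ≈ 1.22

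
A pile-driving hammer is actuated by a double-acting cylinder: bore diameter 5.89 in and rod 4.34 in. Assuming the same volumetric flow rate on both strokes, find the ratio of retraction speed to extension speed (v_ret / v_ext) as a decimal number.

Cap-side area A_cap = π/4 × (5.89 in)² = 27.25 in^2
Rod-side annular area A_ann = π/4 × (5.89² − 4.34²) = 12.45 in^2
For equal Q, v ∝ 1/A, so v_ret/v_ext = A_cap/A_ann.

v_ret/v_ext ≈ 2.19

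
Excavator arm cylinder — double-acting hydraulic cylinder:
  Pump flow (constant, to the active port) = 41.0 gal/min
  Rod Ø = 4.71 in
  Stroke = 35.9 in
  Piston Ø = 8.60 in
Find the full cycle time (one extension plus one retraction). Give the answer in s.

t ≈ 22.5 s

Cap-side area A_cap = π/4 × (8.60 in)² = 58.09 in^2
Rod-side annular area A_ann = π/4 × (8.60² − 4.71²) = 40.66 in^2
t_ext = A_cap·L/Q = 13.21 s
t_ret = A_ann·L/Q = 9.248 s
t_cycle = t_ext + t_ret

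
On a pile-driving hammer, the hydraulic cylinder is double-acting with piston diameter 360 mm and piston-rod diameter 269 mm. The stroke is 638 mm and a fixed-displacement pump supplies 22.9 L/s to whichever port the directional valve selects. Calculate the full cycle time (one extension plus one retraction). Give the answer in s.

t ≈ 4.09 s

Cap-side area A_cap = π/4 × (360 mm)² = 1.018e5 mm^2
Rod-side annular area A_ann = π/4 × (360² − 269²) = 44960 mm^2
t_ext = A_cap·L/Q = 2.836 s
t_ret = A_ann·L/Q = 1.252 s
t_cycle = t_ext + t_ret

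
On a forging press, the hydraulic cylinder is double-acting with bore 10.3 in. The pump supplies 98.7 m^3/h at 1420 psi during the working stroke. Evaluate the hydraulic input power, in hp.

Hydraulic power = P × Q

W ≈ 360 hp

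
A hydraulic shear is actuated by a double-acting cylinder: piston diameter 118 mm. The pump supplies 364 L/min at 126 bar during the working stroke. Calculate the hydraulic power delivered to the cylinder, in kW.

W ≈ 76.4 kW

Hydraulic power = P × Q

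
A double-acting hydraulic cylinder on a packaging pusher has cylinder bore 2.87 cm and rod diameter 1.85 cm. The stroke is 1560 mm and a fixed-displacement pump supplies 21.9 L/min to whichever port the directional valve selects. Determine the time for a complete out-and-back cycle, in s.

Cap-side area A_cap = π/4 × (2.87 cm)² = 6.469 cm^2
Rod-side annular area A_ann = π/4 × (2.87² − 1.85²) = 3.781 cm^2
t_ext = A_cap·L/Q = 2.765 s
t_ret = A_ann·L/Q = 1.616 s
t_cycle = t_ext + t_ret

t ≈ 4.38 s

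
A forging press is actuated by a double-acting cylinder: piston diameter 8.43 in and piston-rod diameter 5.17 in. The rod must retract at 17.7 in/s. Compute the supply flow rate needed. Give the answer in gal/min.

Rod-side annular area A_ann = π/4 × (8.43² − 5.17²) = 34.82 in^2
Q = A × v

Q ≈ 160 gal/min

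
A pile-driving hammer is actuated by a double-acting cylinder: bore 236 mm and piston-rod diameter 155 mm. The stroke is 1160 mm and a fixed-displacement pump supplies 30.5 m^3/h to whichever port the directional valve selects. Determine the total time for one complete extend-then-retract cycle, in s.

t ≈ 9.40 s

Cap-side area A_cap = π/4 × (236 mm)² = 43740 mm^2
Rod-side annular area A_ann = π/4 × (236² − 155²) = 24870 mm^2
t_ext = A_cap·L/Q = 5.989 s
t_ret = A_ann·L/Q = 3.406 s
t_cycle = t_ext + t_ret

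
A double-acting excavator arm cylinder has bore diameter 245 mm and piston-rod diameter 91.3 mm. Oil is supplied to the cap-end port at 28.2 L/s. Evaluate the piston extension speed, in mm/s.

Cap-side area A_cap = π/4 × (245 mm)² = 47140 mm^2
v = Q / A

v ≈ 598 mm/s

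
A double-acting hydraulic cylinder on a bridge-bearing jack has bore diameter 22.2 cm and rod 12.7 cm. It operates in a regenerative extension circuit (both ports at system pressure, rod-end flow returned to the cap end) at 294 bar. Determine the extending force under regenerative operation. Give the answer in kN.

With equal pressure on both faces, forces on the annular region cancel; the net push is pressure × rod cross-section.
Rod cross-section A_rod = π/4 × (12.7 cm)² = 126.7 cm^2
F = P × A_rod

F ≈ 372 kN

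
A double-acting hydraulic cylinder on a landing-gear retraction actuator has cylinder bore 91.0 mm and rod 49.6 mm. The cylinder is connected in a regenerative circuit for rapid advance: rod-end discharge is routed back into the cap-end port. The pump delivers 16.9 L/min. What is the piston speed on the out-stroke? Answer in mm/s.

v ≈ 146 mm/s

In regeneration the rod-end outflow joins the pump flow into the cap end, so the net volume the pump must supply per unit advance equals the rod cross-section area.
Rod cross-section A_rod = π/4 × (49.6 mm)² = 1932 mm^2
v = Q_pump / A_rod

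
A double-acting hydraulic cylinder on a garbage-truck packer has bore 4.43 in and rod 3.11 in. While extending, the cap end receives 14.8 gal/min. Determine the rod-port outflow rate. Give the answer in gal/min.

Q_out ≈ 7.51 gal/min

Cap-side area A_cap = π/4 × (4.43 in)² = 15.41 in^2
Rod-side annular area A_ann = π/4 × (4.43² − 3.11²) = 7.817 in^2
Piston speed v = Q_in/A_cap; rod-end outflow Q_out = v × A_ann = Q_in × A_ann/A_cap.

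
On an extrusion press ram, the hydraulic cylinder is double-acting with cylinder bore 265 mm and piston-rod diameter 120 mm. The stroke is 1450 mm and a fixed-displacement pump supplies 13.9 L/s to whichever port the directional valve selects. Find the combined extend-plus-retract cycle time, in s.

t ≈ 10.3 s

Cap-side area A_cap = π/4 × (265 mm)² = 55150 mm^2
Rod-side annular area A_ann = π/4 × (265² − 120²) = 43840 mm^2
t_ext = A_cap·L/Q = 5.754 s
t_ret = A_ann·L/Q = 4.574 s
t_cycle = t_ext + t_ret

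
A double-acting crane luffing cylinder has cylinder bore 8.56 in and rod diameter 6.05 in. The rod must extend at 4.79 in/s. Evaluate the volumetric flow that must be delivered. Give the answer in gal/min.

Q ≈ 71.6 gal/min

Cap-side area A_cap = π/4 × (8.56 in)² = 57.55 in^2
Q = A × v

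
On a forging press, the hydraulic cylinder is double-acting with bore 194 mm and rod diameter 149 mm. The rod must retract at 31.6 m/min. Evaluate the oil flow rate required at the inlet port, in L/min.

Q ≈ 383 L/min

Rod-side annular area A_ann = π/4 × (194² − 149²) = 12120 mm^2
Q = A × v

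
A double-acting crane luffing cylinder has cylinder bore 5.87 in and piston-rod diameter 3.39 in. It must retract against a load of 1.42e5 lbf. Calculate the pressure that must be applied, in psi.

P ≈ 7870 psi

Rod-side annular area A_ann = π/4 × (5.87² − 3.39²) = 18.04 in^2
Retraction: pressure acts on the annular area.
P = F / A = 1.42e5 lbf / A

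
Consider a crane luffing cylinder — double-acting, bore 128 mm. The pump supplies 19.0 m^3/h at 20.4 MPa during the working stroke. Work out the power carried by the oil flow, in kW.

Hydraulic power = P × Q

W ≈ 108 kW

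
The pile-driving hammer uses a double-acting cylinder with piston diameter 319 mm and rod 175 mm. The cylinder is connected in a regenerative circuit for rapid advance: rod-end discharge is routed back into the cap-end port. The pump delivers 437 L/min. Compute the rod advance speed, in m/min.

v ≈ 18.2 m/min

In regeneration the rod-end outflow joins the pump flow into the cap end, so the net volume the pump must supply per unit advance equals the rod cross-section area.
Rod cross-section A_rod = π/4 × (175 mm)² = 24050 mm^2
v = Q_pump / A_rod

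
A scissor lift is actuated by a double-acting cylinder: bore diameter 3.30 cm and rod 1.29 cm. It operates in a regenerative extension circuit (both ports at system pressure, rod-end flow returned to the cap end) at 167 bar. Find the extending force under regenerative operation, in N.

F ≈ 2180 N

With equal pressure on both faces, forces on the annular region cancel; the net push is pressure × rod cross-section.
Rod cross-section A_rod = π/4 × (1.29 cm)² = 1.307 cm^2
F = P × A_rod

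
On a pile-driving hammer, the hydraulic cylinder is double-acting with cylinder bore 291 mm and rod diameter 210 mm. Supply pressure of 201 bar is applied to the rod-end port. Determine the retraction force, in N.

Rod-side annular area A_ann = π/4 × (291² − 210²) = 31870 mm^2
On retraction the pressure acts on the annular area (bore minus rod).
F = P × A_ann

F ≈ 6.41e5 N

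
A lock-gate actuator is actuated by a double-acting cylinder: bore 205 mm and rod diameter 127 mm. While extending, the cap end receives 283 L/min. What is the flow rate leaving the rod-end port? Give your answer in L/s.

Q_out ≈ 2.91 L/s

Cap-side area A_cap = π/4 × (205 mm)² = 33010 mm^2
Rod-side annular area A_ann = π/4 × (205² − 127²) = 20340 mm^2
Piston speed v = Q_in/A_cap; rod-end outflow Q_out = v × A_ann = Q_in × A_ann/A_cap.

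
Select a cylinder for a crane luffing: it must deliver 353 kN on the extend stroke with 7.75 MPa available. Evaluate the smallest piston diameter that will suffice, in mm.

Extension force acts on the full piston face: F = P × (π/4)D².
D = √(4F / (πP)) = √(4 × 353 kN / (π × 7.75 MPa))

D ≈ 241 mm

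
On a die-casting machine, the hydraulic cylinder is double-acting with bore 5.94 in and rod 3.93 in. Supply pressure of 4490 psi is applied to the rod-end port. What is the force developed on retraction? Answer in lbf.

F ≈ 70000 lbf

Rod-side annular area A_ann = π/4 × (5.94² − 3.93²) = 15.58 in^2
On retraction the pressure acts on the annular area (bore minus rod).
F = P × A_ann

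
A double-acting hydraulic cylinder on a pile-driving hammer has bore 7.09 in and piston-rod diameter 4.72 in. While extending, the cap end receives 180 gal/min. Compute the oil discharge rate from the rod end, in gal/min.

Cap-side area A_cap = π/4 × (7.09 in)² = 39.48 in^2
Rod-side annular area A_ann = π/4 × (7.09² − 4.72²) = 21.98 in^2
Piston speed v = Q_in/A_cap; rod-end outflow Q_out = v × A_ann = Q_in × A_ann/A_cap.

Q_out ≈ 100 gal/min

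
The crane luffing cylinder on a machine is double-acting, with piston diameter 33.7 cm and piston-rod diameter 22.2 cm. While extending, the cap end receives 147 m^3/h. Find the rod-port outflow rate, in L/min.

Q_out ≈ 1390 L/min

Cap-side area A_cap = π/4 × (33.7 cm)² = 892.0 cm^2
Rod-side annular area A_ann = π/4 × (33.7² − 22.2²) = 504.9 cm^2
Piston speed v = Q_in/A_cap; rod-end outflow Q_out = v × A_ann = Q_in × A_ann/A_cap.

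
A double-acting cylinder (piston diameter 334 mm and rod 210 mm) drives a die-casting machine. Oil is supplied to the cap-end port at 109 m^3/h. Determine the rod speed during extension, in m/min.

Cap-side area A_cap = π/4 × (334 mm)² = 87620 mm^2
v = Q / A

v ≈ 20.7 m/min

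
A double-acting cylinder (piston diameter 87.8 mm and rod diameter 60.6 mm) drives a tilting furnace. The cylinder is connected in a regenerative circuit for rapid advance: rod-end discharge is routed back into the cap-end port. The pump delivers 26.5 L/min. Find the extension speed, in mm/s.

In regeneration the rod-end outflow joins the pump flow into the cap end, so the net volume the pump must supply per unit advance equals the rod cross-section area.
Rod cross-section A_rod = π/4 × (60.6 mm)² = 2884 mm^2
v = Q_pump / A_rod

v ≈ 153 mm/s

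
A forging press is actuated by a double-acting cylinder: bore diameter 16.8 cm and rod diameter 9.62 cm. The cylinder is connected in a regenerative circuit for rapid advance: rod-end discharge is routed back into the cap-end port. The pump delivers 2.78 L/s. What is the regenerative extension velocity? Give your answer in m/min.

In regeneration the rod-end outflow joins the pump flow into the cap end, so the net volume the pump must supply per unit advance equals the rod cross-section area.
Rod cross-section A_rod = π/4 × (9.62 cm)² = 72.68 cm^2
v = Q_pump / A_rod

v ≈ 22.9 m/min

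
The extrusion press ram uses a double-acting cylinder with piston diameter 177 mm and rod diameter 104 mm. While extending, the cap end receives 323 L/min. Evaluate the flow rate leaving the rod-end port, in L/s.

Cap-side area A_cap = π/4 × (177 mm)² = 24610 mm^2
Rod-side annular area A_ann = π/4 × (177² − 104²) = 16110 mm^2
Piston speed v = Q_in/A_cap; rod-end outflow Q_out = v × A_ann = Q_in × A_ann/A_cap.

Q_out ≈ 3.52 L/s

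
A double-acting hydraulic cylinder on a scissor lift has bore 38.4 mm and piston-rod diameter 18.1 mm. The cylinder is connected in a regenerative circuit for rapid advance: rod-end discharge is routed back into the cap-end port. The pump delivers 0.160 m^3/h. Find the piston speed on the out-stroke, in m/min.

In regeneration the rod-end outflow joins the pump flow into the cap end, so the net volume the pump must supply per unit advance equals the rod cross-section area.
Rod cross-section A_rod = π/4 × (18.1 mm)² = 257.3 mm^2
v = Q_pump / A_rod

v ≈ 10.4 m/min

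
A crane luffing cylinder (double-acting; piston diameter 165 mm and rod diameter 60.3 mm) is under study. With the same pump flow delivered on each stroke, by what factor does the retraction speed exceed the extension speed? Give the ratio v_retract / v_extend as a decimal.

Cap-side area A_cap = π/4 × (165 mm)² = 21380 mm^2
Rod-side annular area A_ann = π/4 × (165² − 60.3²) = 18530 mm^2
For equal Q, v ∝ 1/A, so v_ret/v_ext = A_cap/A_ann.

v_ret/v_ext ≈ 1.15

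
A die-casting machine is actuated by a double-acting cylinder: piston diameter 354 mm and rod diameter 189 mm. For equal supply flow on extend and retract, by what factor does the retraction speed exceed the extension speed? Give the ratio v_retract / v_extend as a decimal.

v_ret/v_ext ≈ 1.40

Cap-side area A_cap = π/4 × (354 mm)² = 98420 mm^2
Rod-side annular area A_ann = π/4 × (354² − 189²) = 70370 mm^2
For equal Q, v ∝ 1/A, so v_ret/v_ext = A_cap/A_ann.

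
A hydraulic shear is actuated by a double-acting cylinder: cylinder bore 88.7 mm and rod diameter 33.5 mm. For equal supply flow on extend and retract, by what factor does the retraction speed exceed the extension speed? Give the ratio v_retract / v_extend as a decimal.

Cap-side area A_cap = π/4 × (88.7 mm)² = 6179 mm^2
Rod-side annular area A_ann = π/4 × (88.7² − 33.5²) = 5298 mm^2
For equal Q, v ∝ 1/A, so v_ret/v_ext = A_cap/A_ann.

v_ret/v_ext ≈ 1.17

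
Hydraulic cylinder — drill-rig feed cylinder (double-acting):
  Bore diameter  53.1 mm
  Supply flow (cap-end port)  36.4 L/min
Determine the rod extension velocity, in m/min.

Cap-side area A_cap = π/4 × (53.1 mm)² = 2215 mm^2
v = Q / A

v ≈ 16.4 m/min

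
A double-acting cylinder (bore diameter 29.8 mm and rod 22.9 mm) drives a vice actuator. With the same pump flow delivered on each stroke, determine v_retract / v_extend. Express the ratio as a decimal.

Cap-side area A_cap = π/4 × (29.8 mm)² = 697.5 mm^2
Rod-side annular area A_ann = π/4 × (29.8² − 22.9²) = 285.6 mm^2
For equal Q, v ∝ 1/A, so v_ret/v_ext = A_cap/A_ann.

v_ret/v_ext ≈ 2.44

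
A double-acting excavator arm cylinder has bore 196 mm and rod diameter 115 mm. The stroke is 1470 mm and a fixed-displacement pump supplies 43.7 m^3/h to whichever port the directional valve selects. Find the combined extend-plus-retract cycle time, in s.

Cap-side area A_cap = π/4 × (196 mm)² = 30170 mm^2
Rod-side annular area A_ann = π/4 × (196² − 115²) = 19780 mm^2
t_ext = A_cap·L/Q = 3.654 s
t_ret = A_ann·L/Q = 2.396 s
t_cycle = t_ext + t_ret

t ≈ 6.05 s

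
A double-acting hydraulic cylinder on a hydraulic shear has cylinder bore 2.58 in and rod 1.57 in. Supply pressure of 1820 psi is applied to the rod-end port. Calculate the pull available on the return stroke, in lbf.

Rod-side annular area A_ann = π/4 × (2.58² − 1.57²) = 3.292 in^2
On retraction the pressure acts on the annular area (bore minus rod).
F = P × A_ann

F ≈ 5990 lbf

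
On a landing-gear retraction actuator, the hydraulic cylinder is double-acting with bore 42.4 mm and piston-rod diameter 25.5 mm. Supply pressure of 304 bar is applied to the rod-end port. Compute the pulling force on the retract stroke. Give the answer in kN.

F ≈ 27.4 kN

Rod-side annular area A_ann = π/4 × (42.4² − 25.5²) = 901.3 mm^2
On retraction the pressure acts on the annular area (bore minus rod).
F = P × A_ann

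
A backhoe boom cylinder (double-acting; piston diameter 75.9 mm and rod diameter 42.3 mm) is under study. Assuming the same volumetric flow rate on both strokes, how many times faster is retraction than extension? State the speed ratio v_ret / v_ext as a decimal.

v_ret/v_ext ≈ 1.45

Cap-side area A_cap = π/4 × (75.9 mm)² = 4525 mm^2
Rod-side annular area A_ann = π/4 × (75.9² − 42.3²) = 3119 mm^2
For equal Q, v ∝ 1/A, so v_ret/v_ext = A_cap/A_ann.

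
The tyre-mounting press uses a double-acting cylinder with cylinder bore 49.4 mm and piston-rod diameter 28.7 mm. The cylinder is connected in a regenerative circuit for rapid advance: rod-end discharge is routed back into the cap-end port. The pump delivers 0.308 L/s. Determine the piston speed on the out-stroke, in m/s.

In regeneration the rod-end outflow joins the pump flow into the cap end, so the net volume the pump must supply per unit advance equals the rod cross-section area.
Rod cross-section A_rod = π/4 × (28.7 mm)² = 646.9 mm^2
v = Q_pump / A_rod

v ≈ 0.476 m/s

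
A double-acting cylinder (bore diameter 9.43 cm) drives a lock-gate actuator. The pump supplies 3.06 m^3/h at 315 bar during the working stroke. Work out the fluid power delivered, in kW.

Hydraulic power = P × Q

W ≈ 26.8 kW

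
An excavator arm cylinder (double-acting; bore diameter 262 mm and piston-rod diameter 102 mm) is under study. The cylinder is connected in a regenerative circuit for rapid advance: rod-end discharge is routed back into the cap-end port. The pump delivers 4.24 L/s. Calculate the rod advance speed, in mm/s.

v ≈ 519 mm/s

In regeneration the rod-end outflow joins the pump flow into the cap end, so the net volume the pump must supply per unit advance equals the rod cross-section area.
Rod cross-section A_rod = π/4 × (102 mm)² = 8171 mm^2
v = Q_pump / A_rod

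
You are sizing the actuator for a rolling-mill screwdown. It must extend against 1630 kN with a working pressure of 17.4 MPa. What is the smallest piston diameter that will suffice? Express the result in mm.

Extension force acts on the full piston face: F = P × (π/4)D².
D = √(4F / (πP)) = √(4 × 1630 kN / (π × 17.4 MPa))

D ≈ 345 mm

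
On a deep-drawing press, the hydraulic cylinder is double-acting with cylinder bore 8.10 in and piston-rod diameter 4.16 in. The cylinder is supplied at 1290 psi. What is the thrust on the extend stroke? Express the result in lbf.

F ≈ 66500 lbf

Cap-side area A_cap = π/4 × (8.10 in)² = 51.53 in^2
F = P × A_cap = 1290 psi × A_cap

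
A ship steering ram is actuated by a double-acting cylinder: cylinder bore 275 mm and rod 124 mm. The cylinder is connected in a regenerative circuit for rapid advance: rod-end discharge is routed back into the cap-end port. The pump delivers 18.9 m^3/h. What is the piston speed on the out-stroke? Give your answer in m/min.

v ≈ 26.1 m/min

In regeneration the rod-end outflow joins the pump flow into the cap end, so the net volume the pump must supply per unit advance equals the rod cross-section area.
Rod cross-section A_rod = π/4 × (124 mm)² = 12080 mm^2
v = Q_pump / A_rod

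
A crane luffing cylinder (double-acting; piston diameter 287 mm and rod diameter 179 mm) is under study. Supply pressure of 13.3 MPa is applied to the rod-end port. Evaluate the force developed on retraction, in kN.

F ≈ 526 kN

Rod-side annular area A_ann = π/4 × (287² − 179²) = 39530 mm^2
On retraction the pressure acts on the annular area (bore minus rod).
F = P × A_ann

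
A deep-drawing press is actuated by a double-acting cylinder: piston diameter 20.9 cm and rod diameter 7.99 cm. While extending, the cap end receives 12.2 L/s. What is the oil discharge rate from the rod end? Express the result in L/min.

Cap-side area A_cap = π/4 × (20.9 cm)² = 343.1 cm^2
Rod-side annular area A_ann = π/4 × (20.9² − 7.99²) = 292.9 cm^2
Piston speed v = Q_in/A_cap; rod-end outflow Q_out = v × A_ann = Q_in × A_ann/A_cap.

Q_out ≈ 625 L/min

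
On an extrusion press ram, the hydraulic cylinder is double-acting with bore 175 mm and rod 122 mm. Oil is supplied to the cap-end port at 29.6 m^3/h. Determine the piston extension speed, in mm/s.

Cap-side area A_cap = π/4 × (175 mm)² = 24050 mm^2
v = Q / A

v ≈ 342 mm/s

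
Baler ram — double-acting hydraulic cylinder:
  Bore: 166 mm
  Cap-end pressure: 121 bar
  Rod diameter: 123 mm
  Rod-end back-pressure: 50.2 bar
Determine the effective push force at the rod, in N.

F ≈ 2.13e5 N

Cap-side area A_cap = π/4 × (166 mm)² = 21640 mm^2
Rod-side annular area A_ann = π/4 × (166² − 123²) = 9760 mm^2
Net thrust = P_cap·A_cap − P_rod·A_ann = 2.619e5 N − 49000 N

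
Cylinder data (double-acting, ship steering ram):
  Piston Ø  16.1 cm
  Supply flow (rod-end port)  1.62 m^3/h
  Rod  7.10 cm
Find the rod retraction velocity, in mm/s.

Rod-side annular area A_ann = π/4 × (16.1² − 7.10²) = 164.0 cm^2
Flow into the rod-end port fills the annular volume.
v = Q / A

v ≈ 27.4 mm/s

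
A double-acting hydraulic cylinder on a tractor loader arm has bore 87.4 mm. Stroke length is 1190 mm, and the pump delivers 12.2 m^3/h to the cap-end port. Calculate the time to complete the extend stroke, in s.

t ≈ 2.11 s

Cap-side area A_cap = π/4 × (87.4 mm)² = 5999 mm^2
Swept volume V = A × L; t = V / Q = A·L / Q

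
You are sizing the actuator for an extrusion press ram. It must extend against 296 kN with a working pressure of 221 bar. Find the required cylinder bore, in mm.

Extension force acts on the full piston face: F = P × (π/4)D².
D = √(4F / (πP)) = √(4 × 296 kN / (π × 221 bar))

D ≈ 131 mm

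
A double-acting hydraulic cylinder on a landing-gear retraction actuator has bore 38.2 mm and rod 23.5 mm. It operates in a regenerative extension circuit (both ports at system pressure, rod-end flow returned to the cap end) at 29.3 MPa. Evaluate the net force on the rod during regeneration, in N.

With equal pressure on both faces, forces on the annular region cancel; the net push is pressure × rod cross-section.
Rod cross-section A_rod = π/4 × (23.5 mm)² = 433.7 mm^2
F = P × A_rod

F ≈ 12700 N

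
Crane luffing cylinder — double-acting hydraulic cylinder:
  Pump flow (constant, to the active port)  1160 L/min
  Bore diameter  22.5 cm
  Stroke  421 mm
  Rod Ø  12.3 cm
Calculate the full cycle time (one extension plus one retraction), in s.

t ≈ 1.47 s

Cap-side area A_cap = π/4 × (22.5 cm)² = 397.6 cm^2
Rod-side annular area A_ann = π/4 × (22.5² − 12.3²) = 278.8 cm^2
t_ext = A_cap·L/Q = 0.8658 s
t_ret = A_ann·L/Q = 0.6071 s
t_cycle = t_ext + t_ret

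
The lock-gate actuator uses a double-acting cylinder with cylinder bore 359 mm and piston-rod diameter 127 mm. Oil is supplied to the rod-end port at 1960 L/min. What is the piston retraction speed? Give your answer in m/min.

Rod-side annular area A_ann = π/4 × (359² − 127²) = 88560 mm^2
Flow into the rod-end port fills the annular volume.
v = Q / A

v ≈ 22.1 m/min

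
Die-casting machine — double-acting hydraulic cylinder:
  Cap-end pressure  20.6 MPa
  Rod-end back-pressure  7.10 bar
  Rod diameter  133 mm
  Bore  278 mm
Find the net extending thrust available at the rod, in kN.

Cap-side area A_cap = π/4 × (278 mm)² = 60700 mm^2
Rod-side annular area A_ann = π/4 × (278² − 133²) = 46810 mm^2
Net thrust = P_cap·A_cap − P_rod·A_ann = 1250 kN − 33.23 kN

F ≈ 1220 kN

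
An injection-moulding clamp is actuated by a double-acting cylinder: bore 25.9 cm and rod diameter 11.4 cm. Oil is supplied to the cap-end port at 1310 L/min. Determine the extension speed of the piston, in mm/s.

Cap-side area A_cap = π/4 × (25.9 cm)² = 526.9 cm^2
v = Q / A

v ≈ 414 mm/s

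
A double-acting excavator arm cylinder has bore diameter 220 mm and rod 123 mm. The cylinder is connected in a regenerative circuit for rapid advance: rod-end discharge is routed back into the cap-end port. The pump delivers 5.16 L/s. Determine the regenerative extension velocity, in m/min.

v ≈ 26.1 m/min

In regeneration the rod-end outflow joins the pump flow into the cap end, so the net volume the pump must supply per unit advance equals the rod cross-section area.
Rod cross-section A_rod = π/4 × (123 mm)² = 11880 mm^2
v = Q_pump / A_rod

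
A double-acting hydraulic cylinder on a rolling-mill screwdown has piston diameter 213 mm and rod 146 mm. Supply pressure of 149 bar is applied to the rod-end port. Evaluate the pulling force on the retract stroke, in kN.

F ≈ 281 kN

Rod-side annular area A_ann = π/4 × (213² − 146²) = 18890 mm^2
On retraction the pressure acts on the annular area (bore minus rod).
F = P × A_ann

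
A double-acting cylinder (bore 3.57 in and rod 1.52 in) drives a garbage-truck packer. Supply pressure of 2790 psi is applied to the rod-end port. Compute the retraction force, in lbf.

Rod-side annular area A_ann = π/4 × (3.57² − 1.52²) = 8.195 in^2
On retraction the pressure acts on the annular area (bore minus rod).
F = P × A_ann

F ≈ 22900 lbf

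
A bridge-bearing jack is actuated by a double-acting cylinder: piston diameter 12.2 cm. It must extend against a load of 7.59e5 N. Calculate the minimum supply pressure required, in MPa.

P ≈ 64.9 MPa

Cap-side area A_cap = π/4 × (12.2 cm)² = 116.9 cm^2
P = F / A = 7.59e5 N / A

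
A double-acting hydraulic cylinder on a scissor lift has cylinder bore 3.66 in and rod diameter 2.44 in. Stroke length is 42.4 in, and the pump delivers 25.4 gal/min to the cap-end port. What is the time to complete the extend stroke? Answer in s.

t ≈ 4.56 s

Cap-side area A_cap = π/4 × (3.66 in)² = 10.52 in^2
Swept volume V = A × L; t = V / Q = A·L / Q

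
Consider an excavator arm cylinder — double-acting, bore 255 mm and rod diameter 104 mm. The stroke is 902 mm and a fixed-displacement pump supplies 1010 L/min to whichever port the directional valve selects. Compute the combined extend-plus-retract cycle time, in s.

t ≈ 5.02 s

Cap-side area A_cap = π/4 × (255 mm)² = 51070 mm^2
Rod-side annular area A_ann = π/4 × (255² − 104²) = 42580 mm^2
t_ext = A_cap·L/Q = 2.737 s
t_ret = A_ann·L/Q = 2.281 s
t_cycle = t_ext + t_ret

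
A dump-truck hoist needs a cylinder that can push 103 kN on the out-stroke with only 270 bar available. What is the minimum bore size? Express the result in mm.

D ≈ 69.7 mm

Extension force acts on the full piston face: F = P × (π/4)D².
D = √(4F / (πP)) = √(4 × 103 kN / (π × 270 bar))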